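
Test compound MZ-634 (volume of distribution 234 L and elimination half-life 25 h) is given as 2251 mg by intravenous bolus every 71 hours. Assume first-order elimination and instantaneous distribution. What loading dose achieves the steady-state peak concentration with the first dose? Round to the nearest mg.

f = (1/2)^(71/25) ≈ 0.139661; accumulation ratio R = 1/(1−f) ≈ 1.16233.
Loading dose to hit Cmax,ss on first dose: D_load = D_maint·R ≈ 2251 × 1.16233 ≈ 2616.40 mg.

2616 mg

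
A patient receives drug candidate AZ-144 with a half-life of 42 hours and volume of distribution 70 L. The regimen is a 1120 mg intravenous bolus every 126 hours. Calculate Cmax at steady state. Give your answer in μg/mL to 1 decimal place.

18.3 μg/mL

τ = 126 h = 3 half-lives, so f = (1/2)^3 = 0.125.
At steady state, R = 1/(1 − 0.125) = 8/7.
Single-dose peak C₀ = D/Vd = 1120/70 = 16 μg/mL.
Steady-state peak Cmax,ss = C₀·R = 16 × 8/7 ≈ 18.286 μg/mL.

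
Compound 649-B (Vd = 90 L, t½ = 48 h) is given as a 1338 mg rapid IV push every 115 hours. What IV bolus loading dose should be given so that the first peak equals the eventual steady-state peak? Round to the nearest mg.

f = (1/2)^(115/48) ≈ 0.190013; accumulation ratio R = 1/(1−f) ≈ 1.23459.
Loading dose to hit Cmax,ss on first dose: D_load = D_maint·R ≈ 1338 × 1.23459 ≈ 1651.88 mg.

1652 mg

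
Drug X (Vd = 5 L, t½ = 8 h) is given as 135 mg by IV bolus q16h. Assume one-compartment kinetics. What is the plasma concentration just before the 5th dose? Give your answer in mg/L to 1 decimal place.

f = (1/2)^(τ/t½) = (1/2)^(16/8) ≈ 0.2500.
C₀ = D/Vd = 135/5 ≈ 27.000 mg/L.
Before the 5th dose, 4 doses have been given. Superposition: Cmin = C₀·(f + f² + … + f^4).
≈ 27.000 × (0.2500 + 0.0625 + 0.0156 + 0.0039) ≈ 27.000 × 0.3320 ≈ 8.964 mg/L.

9.0 mg/L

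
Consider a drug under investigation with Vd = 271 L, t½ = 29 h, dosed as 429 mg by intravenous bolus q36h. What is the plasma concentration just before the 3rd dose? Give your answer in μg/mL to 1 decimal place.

f = (1/2)^(τ/t½) = (1/2)^(36/29) ≈ 0.4230.
C₀ = D/Vd = 429/271 ≈ 1.583 μg/mL.
Before the 3rd dose, 2 doses have been given. Superposition: Cmin = C₀·(f + f²).
≈ 1.583 × (0.4230 + 0.1789) ≈ 1.583 × 0.6019 ≈ 0.953 μg/mL.

1.0 μg/mL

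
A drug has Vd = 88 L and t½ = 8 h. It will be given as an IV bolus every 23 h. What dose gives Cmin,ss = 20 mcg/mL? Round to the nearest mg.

τ/t½ = 23/8 ≈ 2.875, so f = (1/2)^(23/8) ≈ 0.136313.
Cmin,ss = (D/Vd)·f/(1−f), so D = Cmin,ss·Vd·(1−f)/f.
D = 20 × 88 × (1−f)/f ≈ 20 × 88 × 6.33606 ≈ 11151.47 mg.

11151 mg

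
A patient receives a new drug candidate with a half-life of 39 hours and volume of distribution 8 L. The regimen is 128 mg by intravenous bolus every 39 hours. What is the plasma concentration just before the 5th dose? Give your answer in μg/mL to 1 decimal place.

f = (1/2)^(τ/t½) = (1/2)^(39/39) ≈ 0.5000.
C₀ = D/Vd = 128/8 ≈ 16.000 μg/mL.
Before the 5th dose, 4 doses have been given. Superposition: Cmin = C₀·(f + f² + … + f^4).
≈ 16.000 × (0.5000 + 0.2500 + 0.1250 + 0.0625) ≈ 16.000 × 0.9375 ≈ 15.000 μg/mL.

15.0 μg/mL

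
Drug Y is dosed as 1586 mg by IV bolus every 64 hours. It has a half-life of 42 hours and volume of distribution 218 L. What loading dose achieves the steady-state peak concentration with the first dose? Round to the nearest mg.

f = (1/2)^(64/42) ≈ 0.347766; accumulation ratio R = 1/(1−f) ≈ 1.53319.
Loading dose to hit Cmax,ss on first dose: D_load = D_maint·R ≈ 1586 × 1.53319 ≈ 2431.64 mg.

2432 mg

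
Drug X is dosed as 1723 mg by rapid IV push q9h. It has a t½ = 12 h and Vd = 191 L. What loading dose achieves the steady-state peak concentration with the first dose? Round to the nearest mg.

4250 mg

f = (1/2)^(9/12) ≈ 0.594604; accumulation ratio R = 1/(1−f) ≈ 2.46672.
Loading dose to hit Cmax,ss on first dose: D_load = D_maint·R ≈ 1723 × 2.46672 ≈ 4250.16 mg.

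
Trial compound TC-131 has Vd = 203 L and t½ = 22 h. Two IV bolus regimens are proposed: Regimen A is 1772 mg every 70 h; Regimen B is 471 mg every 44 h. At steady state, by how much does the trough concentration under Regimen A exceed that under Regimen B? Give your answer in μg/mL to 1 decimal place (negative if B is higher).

0.3 μg/mL

Regimen A: f = (1/2)^(70/22) ≈ 0.1102; Cmin,ss = (1772/203)·f/(1−f) ≈ 1.081 μg/mL.
Regimen B: f = (1/2)^(44/22) ≈ 0.2500; Cmin,ss = (471/203)·f/(1−f) ≈ 0.773 μg/mL.
Difference ≈ 1.081 − 0.773 ≈ 0.308 μg/mL.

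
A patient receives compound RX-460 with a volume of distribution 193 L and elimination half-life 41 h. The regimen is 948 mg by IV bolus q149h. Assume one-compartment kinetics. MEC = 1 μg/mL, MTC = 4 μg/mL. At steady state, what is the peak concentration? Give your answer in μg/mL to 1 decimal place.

τ/t½ = 149/41 ≈ 3.6341, so fraction remaining f = (1/2)^(149/41) ≈ 0.0805.
At steady state, accumulation factor R = 1/(1 − e^(−kτ)) ≈ 1.0875.
Each bolus raises the concentration by D/Vd = 948/193 ≈ 4.912 μg/mL.
Steady-state peak Cmax,ss = C₀·R ≈ 4.912 × 1.0875 ≈ 5.342 μg/mL.
Peak 5.3 μg/mL vs MTC 4 μg/mL: exceeds toxic threshold.

5.3 μg/mL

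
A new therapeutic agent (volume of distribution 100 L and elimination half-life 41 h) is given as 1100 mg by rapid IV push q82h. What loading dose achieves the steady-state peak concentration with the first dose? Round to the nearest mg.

f = (1/2)^(82/41) ≈ 0.250000; accumulation ratio R = 1/(1−f) ≈ 1.33333.
Loading dose to hit Cmax,ss on first dose: D_load = D_maint·R ≈ 1100 × 1.33333 ≈ 1466.66 mg.

1467 mg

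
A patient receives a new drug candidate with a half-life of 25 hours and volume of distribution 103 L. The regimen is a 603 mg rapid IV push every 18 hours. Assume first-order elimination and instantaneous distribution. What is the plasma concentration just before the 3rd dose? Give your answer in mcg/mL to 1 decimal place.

f = (1/2)^(τ/t½) = (1/2)^(18/25) ≈ 0.6071.
C₀ = D/Vd = 603/103 ≈ 5.854 mcg/mL.
Before the 3rd dose, 2 doses have been given. Superposition: Cmin = C₀·(f + f²).
≈ 5.854 × (0.6071 + 0.3686) ≈ 5.854 × 0.9757 ≈ 5.712 mcg/mL.

5.7 mcg/mL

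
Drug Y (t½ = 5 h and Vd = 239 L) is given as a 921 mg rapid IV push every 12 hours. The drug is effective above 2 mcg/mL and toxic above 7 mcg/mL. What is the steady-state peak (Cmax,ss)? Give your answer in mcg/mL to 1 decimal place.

Over one 12-h interval, 12/5 ≈ 2.4 half-lives elapse, leaving f ≈ 0.1895 of each dose.
At steady state, accumulation factor R = 1/(1 − e^(−kτ)) ≈ 1.2338.
Each bolus raises the concentration by D/Vd = 921/239 ≈ 3.854 mcg/mL.
Steady-state peak Cmax,ss = C₀·R ≈ 3.854 × 1.2338 ≈ 4.755 mcg/mL.
Peak 4.8 mcg/mL vs MTC 7 mcg/mL: below toxic threshold.

4.8 mcg/mL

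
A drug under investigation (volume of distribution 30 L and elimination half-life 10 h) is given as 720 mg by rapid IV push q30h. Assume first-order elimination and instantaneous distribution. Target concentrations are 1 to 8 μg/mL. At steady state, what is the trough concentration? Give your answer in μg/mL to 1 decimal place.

τ = 30 h = 3 half-lives, so f = (1/2)^3 = 0.125.
Accumulation ratio R = 1/(1 − f) = 1/0.875 = 8/7.
Single-dose peak C₀ = D/Vd = 720/30 = 24 μg/mL.
Steady-state peak Cmax,ss = C₀·R = 24 × 8/7 ≈ 27.429 μg/mL.
Steady-state trough Cmin,ss = Cmax,ss·f ≈ 27.429 × 0.125 ≈ 3.429 μg/mL.
Trough 3.4 μg/mL vs MEC 1 μg/mL: adequate.

3.4 μg/mL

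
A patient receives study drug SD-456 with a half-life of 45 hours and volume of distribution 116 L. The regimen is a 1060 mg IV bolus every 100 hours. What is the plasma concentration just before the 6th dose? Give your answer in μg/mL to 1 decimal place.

2.5 μg/mL

f = (1/2)^(τ/t½) = (1/2)^(100/45) ≈ 0.2143.
C₀ = D/Vd = 1060/116 ≈ 9.138 μg/mL.
Before the 6th dose, 5 doses have been given. Superposition: Cmin = C₀·(f + f² + … + f^5).
≈ 9.138 × (0.2143 + 0.0459 + 0.0098 + 0.0021 + 0.0005) ≈ 9.138 × 0.2726 ≈ 2.491 μg/mL.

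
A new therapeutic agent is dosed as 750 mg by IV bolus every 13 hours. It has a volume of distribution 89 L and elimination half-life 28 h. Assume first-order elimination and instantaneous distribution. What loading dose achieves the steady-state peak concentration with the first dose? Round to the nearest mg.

2726 mg

f = (1/2)^(13/28) ≈ 0.724830; accumulation ratio R = 1/(1−f) ≈ 3.63412.
Loading dose to hit Cmax,ss on first dose: D_load = D_maint·R ≈ 750 × 3.63412 ≈ 2725.59 mg.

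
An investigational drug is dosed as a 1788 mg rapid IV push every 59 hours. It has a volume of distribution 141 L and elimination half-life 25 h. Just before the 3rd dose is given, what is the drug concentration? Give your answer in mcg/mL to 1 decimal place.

3.0 mcg/mL

f = (1/2)^(τ/t½) = (1/2)^(59/25) ≈ 0.1948.
C₀ = D/Vd = 1788/141 ≈ 12.681 mcg/mL.
Before the 3rd dose, 2 doses have been given. Superposition: Cmin = C₀·(f + f²).
≈ 12.681 × (0.1948 + 0.0379) ≈ 12.681 × 0.2327 ≈ 2.951 mcg/mL.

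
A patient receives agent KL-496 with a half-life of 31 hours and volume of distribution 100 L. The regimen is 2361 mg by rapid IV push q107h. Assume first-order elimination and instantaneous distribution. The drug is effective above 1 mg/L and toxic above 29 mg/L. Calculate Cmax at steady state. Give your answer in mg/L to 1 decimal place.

26.0 mg/L

Over one 107-h interval, 107/31 ≈ 3.4516 half-lives elapse, leaving f ≈ 0.0914 of each dose.
At steady state, accumulation factor R = 1/(1 − e^(−kτ)) ≈ 1.1006.
Single-dose peak C₀ = D/Vd = 2361/100 ≈ 23.610 mg/L.
Cmax,ss = C₀/(1 − f) ≈ 23.610/0.9086 ≈ 25.985 mg/L.
Peak 26.0 mg/L vs MTC 29 mg/L: below toxic threshold.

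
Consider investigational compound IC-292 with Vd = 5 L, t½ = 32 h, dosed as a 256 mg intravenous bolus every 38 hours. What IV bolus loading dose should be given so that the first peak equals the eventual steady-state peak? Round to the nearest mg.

456 mg

f = (1/2)^(38/32) ≈ 0.439063; accumulation ratio R = 1/(1−f) ≈ 1.78273.
Loading dose to hit Cmax,ss on first dose: D_load = D_maint·R ≈ 256 × 1.78273 ≈ 456.38 mg.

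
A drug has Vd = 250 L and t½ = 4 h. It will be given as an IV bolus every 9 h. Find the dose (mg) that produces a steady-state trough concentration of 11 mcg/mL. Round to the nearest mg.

τ/t½ = 9/4 ≈ 2.25, so f = (1/2)^(9/4) ≈ 0.210224.
Cmin,ss = (D/Vd)·f/(1−f), so D = Cmin,ss·Vd·(1−f)/f.
D = 11 × 250 × (1−f)/f ≈ 11 × 250 × 3.75683 ≈ 10331.28 mg.

10331 mg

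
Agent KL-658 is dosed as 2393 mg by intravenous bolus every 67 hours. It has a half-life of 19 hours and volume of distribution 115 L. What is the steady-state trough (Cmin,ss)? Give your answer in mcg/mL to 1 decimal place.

Over one 67-h interval, 67/19 ≈ 3.5263 half-lives elapse, leaving f ≈ 0.0868 of each dose.
Single-dose peak C₀ = D/Vd = 2393/115 ≈ 20.809 mcg/mL.
Steady-state trough Cmin,ss = C₀·f/(1−f) ≈ 20.809 × 0.0868/0.9132 ≈ 1.978 mcg/mL.

2.0 mcg/mL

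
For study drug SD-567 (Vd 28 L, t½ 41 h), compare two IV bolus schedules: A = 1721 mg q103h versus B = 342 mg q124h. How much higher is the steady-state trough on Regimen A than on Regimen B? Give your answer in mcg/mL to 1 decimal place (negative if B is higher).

Regimen A: f = (1/2)^(103/41) ≈ 0.1753; Cmin,ss = (1721/28)·f/(1−f) ≈ 13.065 mcg/mL.
Regimen B: f = (1/2)^(124/41) ≈ 0.1229; Cmin,ss = (342/28)·f/(1−f) ≈ 1.711 mcg/mL.
Difference ≈ 13.065 − 1.711 ≈ 11.354 mcg/mL.

11.4 mcg/mL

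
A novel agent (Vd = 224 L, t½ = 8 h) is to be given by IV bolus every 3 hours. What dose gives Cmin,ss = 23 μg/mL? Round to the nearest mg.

τ/t½ = 3/8 ≈ 0.375, so f = (1/2)^(3/8) ≈ 0.771105.
Cmin,ss = (D/Vd)·f/(1−f), so D = Cmin,ss·Vd·(1−f)/f.
D = 23 × 224 × (1−f)/f ≈ 23 × 224 × 0.29684 ≈ 1529.32 mg.

1529 mg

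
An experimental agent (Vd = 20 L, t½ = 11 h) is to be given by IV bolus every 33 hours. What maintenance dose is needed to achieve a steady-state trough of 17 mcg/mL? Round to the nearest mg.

τ/t½ = 33/11 ≈ 3, so f = (1/2)^(33/11) ≈ 0.125000.
Cmin,ss = (D/Vd)·f/(1−f), so D = Cmin,ss·Vd·(1−f)/f.
D = 17 × 20 × (1−f)/f ≈ 17 × 20 × 7.00000 ≈ 2380.00 mg.

2380 mg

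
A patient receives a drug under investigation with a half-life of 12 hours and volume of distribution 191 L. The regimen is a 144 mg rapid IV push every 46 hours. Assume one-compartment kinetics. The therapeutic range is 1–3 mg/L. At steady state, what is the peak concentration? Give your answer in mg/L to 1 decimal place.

k = ln2/t½ = ln2/12 ≈ 0.057762 h⁻¹; fraction remaining f = e^(−kτ) = e^(−0.057762×46) ≈ 0.0702.
At steady state, accumulation factor R = 1/(1 − e^(−kτ)) ≈ 1.0755.
Each bolus raises the concentration by D/Vd = 144/191 ≈ 0.754 mg/L.
Steady-state peak Cmax,ss = C₀·R ≈ 0.754 × 1.0755 ≈ 0.811 mg/L.
Peak 0.8 mg/L vs MTC 3 mg/L: below toxic threshold.

0.8 mg/L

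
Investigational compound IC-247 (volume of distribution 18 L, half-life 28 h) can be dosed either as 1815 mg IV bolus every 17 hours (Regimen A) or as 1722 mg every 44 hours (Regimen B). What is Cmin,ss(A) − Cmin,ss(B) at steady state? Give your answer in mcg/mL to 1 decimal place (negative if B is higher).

Regimen A: f = (1/2)^(17/28) ≈ 0.6565; Cmin,ss = (1815/18)·f/(1−f) ≈ 192.713 mcg/mL.
Regimen B: f = (1/2)^(44/28) ≈ 0.3365; Cmin,ss = (1722/18)·f/(1−f) ≈ 48.518 mcg/mL.
Difference ≈ 192.713 − 48.518 ≈ 144.195 mcg/mL.

144.2 mcg/mL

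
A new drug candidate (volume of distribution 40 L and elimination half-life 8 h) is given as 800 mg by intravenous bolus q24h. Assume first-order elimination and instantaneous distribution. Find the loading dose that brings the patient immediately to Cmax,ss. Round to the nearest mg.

f = (1/2)^(24/8) ≈ 0.125000; accumulation ratio R = 1/(1−f) ≈ 1.14286.
Loading dose to hit Cmax,ss on first dose: D_load = D_maint·R ≈ 800 × 1.14286 ≈ 914.29 mg.

914 mg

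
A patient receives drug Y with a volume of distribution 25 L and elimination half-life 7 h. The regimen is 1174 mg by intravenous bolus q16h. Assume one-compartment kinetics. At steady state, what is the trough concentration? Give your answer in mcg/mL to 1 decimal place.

Over one 16-h interval, 16/7 ≈ 2.2857 half-lives elapse, leaving f ≈ 0.2051 of each dose.
Accumulation ratio R = 1/(1 − f) ≈ 1/0.7949 ≈ 1.2580.
Single-dose peak C₀ = D/Vd = 1174/25 ≈ 46.960 mcg/mL.
Cmax,ss = C₀/(1 − f) ≈ 46.960/0.7949 ≈ 59.077 mcg/mL.
Steady-state trough Cmin,ss = Cmax,ss·f ≈ 59.077 × 0.2051 ≈ 12.117 mcg/mL.

12.1 mcg/mL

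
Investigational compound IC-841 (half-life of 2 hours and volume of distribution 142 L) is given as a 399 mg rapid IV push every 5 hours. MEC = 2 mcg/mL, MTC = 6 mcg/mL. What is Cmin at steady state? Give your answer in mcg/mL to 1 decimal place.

0.6 mcg/mL

k = ln2/t½ = ln2/2 ≈ 0.346574 h⁻¹; fraction remaining f = e^(−kτ) = e^(−0.346574×5) ≈ 0.1768.
Single-dose peak C₀ = D/Vd = 399/142 ≈ 2.810 mcg/mL.
Steady-state trough Cmin,ss = C₀·f/(1−f) ≈ 2.810 × 0.1768/0.8232 ≈ 0.604 mcg/mL.
Trough 0.6 mcg/mL vs MEC 2 mcg/mL: subtherapeutic.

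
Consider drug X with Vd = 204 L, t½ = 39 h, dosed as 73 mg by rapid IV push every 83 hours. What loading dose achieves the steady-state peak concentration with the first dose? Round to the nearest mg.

95 mg

f = (1/2)^(83/39) ≈ 0.228742; accumulation ratio R = 1/(1−f) ≈ 1.29658.
Loading dose to hit Cmax,ss on first dose: D_load = D_maint·R ≈ 73 × 1.29658 ≈ 94.65 mg.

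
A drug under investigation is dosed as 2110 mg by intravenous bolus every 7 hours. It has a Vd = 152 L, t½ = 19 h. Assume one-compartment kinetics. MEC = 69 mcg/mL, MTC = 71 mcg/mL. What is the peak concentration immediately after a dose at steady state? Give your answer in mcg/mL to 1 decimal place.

61.6 mcg/mL

k = ln2/t½ = ln2/19 ≈ 0.036481 h⁻¹; fraction remaining f = e^(−kτ) = e^(−0.036481×7) ≈ 0.7746.
At steady state, accumulation factor R = 1/(1 − e^(−kτ)) ≈ 4.4366.
Single-dose peak C₀ = D/Vd = 2110/152 ≈ 13.882 mcg/mL.
Cmax,ss = C₀/(1 − f) ≈ 13.882/0.2254 ≈ 61.588 mcg/mL.
Peak 61.6 mcg/mL vs MTC 71 mcg/mL: below toxic threshold.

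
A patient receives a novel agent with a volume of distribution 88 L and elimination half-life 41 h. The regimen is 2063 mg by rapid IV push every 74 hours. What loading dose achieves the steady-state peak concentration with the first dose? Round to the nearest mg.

2890 mg

f = (1/2)^(74/41) ≈ 0.286205; accumulation ratio R = 1/(1−f) ≈ 1.40096.
Loading dose to hit Cmax,ss on first dose: D_load = D_maint·R ≈ 2063 × 1.40096 ≈ 2890.18 mg.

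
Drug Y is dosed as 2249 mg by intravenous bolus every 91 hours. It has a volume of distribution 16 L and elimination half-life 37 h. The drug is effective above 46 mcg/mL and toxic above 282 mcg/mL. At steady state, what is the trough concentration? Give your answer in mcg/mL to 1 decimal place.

31.2 mcg/mL

Over one 91-h interval, 91/37 ≈ 2.4595 half-lives elapse, leaving f ≈ 0.1818 of each dose.
At steady state, accumulation factor R = 1/(1 − e^(−kτ)) ≈ 1.2222.
Each bolus raises the concentration by D/Vd = 2249/16 ≈ 140.562 mcg/mL.
Cmax,ss = C₀/(1 − f) ≈ 140.562/0.8182 ≈ 171.794 mcg/mL.
One interval later, Cmin,ss = Cmax,ss·e^(−kτ) ≈ 171.794 × 0.1818 ≈ 31.232 mcg/mL.
Trough 31.2 mcg/mL vs MEC 46 mcg/mL: subtherapeutic.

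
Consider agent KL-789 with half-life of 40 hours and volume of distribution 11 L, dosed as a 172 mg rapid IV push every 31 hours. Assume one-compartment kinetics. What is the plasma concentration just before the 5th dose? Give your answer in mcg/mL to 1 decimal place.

f = (1/2)^(τ/t½) = (1/2)^(31/40) ≈ 0.5844.
C₀ = D/Vd = 172/11 ≈ 15.636 mcg/mL.
Before the 5th dose, 4 doses have been given. Superposition: Cmin = C₀·(f + f² + … + f^4).
≈ 15.636 × (0.5844 + 0.3415 + 0.1996 + 0.1166) ≈ 15.636 × 1.2421 ≈ 19.421 mcg/mL.

19.4 mcg/mL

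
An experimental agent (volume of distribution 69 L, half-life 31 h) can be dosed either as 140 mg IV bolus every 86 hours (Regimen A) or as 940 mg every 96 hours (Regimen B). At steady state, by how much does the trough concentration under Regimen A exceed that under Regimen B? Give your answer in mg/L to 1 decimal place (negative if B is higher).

Regimen A: f = (1/2)^(86/31) ≈ 0.1462; Cmin,ss = (140/69)·f/(1−f) ≈ 0.347 mg/L.
Regimen B: f = (1/2)^(96/31) ≈ 0.1169; Cmin,ss = (940/69)·f/(1−f) ≈ 1.803 mg/L.
Difference ≈ 0.347 − 1.803 ≈ -1.456 mg/L.

-1.5 mg/L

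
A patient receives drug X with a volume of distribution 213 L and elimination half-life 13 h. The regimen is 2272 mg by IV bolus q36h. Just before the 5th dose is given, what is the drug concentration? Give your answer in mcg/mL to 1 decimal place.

f = (1/2)^(τ/t½) = (1/2)^(36/13) ≈ 0.1467.
C₀ = D/Vd = 2272/213 ≈ 10.667 mcg/mL.
Before the 5th dose, 4 doses have been given. Superposition: Cmin = C₀·(f + f² + … + f^4).
≈ 10.667 × (0.1467 + 0.0215 + 0.0032 + 0.0005) ≈ 10.667 × 0.1719 ≈ 1.834 mcg/mL.

1.8 mcg/mL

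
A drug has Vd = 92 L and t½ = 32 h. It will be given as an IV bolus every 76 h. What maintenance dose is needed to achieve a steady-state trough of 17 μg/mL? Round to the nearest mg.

6549 mg

τ/t½ = 76/32 ≈ 2.375, so f = (1/2)^(76/32) ≈ 0.192776.
Cmin,ss = (D/Vd)·f/(1−f), so D = Cmin,ss·Vd·(1−f)/f.
D = 17 × 92 × (1−f)/f ≈ 17 × 92 × 4.18737 ≈ 6549.05 mg.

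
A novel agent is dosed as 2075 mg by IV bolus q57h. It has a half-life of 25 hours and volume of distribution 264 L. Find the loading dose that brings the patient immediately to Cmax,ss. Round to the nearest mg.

f = (1/2)^(57/25) ≈ 0.205898; accumulation ratio R = 1/(1−f) ≈ 1.25928.
Loading dose to hit Cmax,ss on first dose: D_load = D_maint·R ≈ 2075 × 1.25928 ≈ 2613.01 mg.

2613 mg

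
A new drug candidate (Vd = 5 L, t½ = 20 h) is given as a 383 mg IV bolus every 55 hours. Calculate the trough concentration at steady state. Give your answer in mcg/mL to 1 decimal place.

τ/t½ = 55/20 ≈ 2.75, so fraction remaining f = (1/2)^(55/20) ≈ 0.1487.
At steady state, accumulation factor R = 1/(1 − e^(−kτ)) ≈ 1.1747.
Each bolus raises the concentration by D/Vd = 383/5 ≈ 76.600 mcg/mL.
Steady-state peak Cmax,ss = C₀·R ≈ 76.600 × 1.1747 ≈ 89.982 mcg/mL.
Steady-state trough Cmin,ss = Cmax,ss·f ≈ 89.982 × 0.1487 ≈ 13.380 mcg/mL.

13.4 mcg/mL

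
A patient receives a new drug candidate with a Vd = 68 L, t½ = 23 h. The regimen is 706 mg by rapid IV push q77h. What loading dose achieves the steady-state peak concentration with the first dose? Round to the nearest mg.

f = (1/2)^(77/23) ≈ 0.098221; accumulation ratio R = 1/(1−f) ≈ 1.10892.
Loading dose to hit Cmax,ss on first dose: D_load = D_maint·R ≈ 706 × 1.10892 ≈ 782.90 mg.

783 mg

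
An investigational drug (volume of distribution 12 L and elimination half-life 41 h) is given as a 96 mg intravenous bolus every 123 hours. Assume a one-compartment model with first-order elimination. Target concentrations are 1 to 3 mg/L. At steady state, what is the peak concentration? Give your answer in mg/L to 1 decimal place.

The dosing interval is 3 half-lives, so f = 2^(−3) = 0.125.
At steady state, R = 1/(1 − 0.125) = 8/7.
Single-dose peak C₀ = D/Vd = 96/12 = 8 mg/L.
Steady-state peak Cmax,ss = C₀·R = 8 × 8/7 ≈ 9.143 mg/L.
Peak 9.1 mg/L vs MTC 3 mg/L: exceeds toxic threshold.

9.1 mg/L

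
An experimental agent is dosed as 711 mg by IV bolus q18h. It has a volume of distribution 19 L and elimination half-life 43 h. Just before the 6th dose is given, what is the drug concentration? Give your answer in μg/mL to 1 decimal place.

85.1 μg/mL

f = (1/2)^(τ/t½) = (1/2)^(18/43) ≈ 0.7481.
C₀ = D/Vd = 711/19 ≈ 37.421 μg/mL.
Before the 6th dose, 5 doses have been given. Superposition: Cmin = C₀·(f + f² + … + f^5).
≈ 37.421 × (0.7481 + 0.5597 + 0.4187 + 0.3132 + 0.2343) ≈ 37.421 × 2.2740 ≈ 85.095 μg/mL.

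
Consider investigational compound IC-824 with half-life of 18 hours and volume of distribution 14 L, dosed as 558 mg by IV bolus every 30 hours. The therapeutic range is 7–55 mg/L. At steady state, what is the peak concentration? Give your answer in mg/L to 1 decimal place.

58.2 mg/L

Over one 30-h interval, 30/18 ≈ 1.6667 half-lives elapse, leaving f ≈ 0.3150 of each dose.
At steady state, accumulation factor R = 1/(1 − e^(−kτ)) ≈ 1.4599.
Single-dose peak C₀ = D/Vd = 558/14 ≈ 39.857 mg/L.
Steady-state peak Cmax,ss = C₀·R ≈ 39.857 × 1.4599 ≈ 58.187 mg/L.
Peak 58.2 mg/L vs MTC 55 mg/L: exceeds toxic threshold.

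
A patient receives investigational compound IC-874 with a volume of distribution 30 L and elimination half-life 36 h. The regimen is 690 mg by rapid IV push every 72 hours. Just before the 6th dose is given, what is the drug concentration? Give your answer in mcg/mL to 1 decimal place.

7.7 mcg/mL

f = (1/2)^(τ/t½) = (1/2)^(72/36) ≈ 0.2500.
C₀ = D/Vd = 690/30 ≈ 23.000 mcg/mL.
Before the 6th dose, 5 doses have been given. Superposition: Cmin = C₀·(f + f² + … + f^5).
≈ 23.000 × (0.2500 + 0.0625 + 0.0156 + 0.0039 + 0.0010) ≈ 23.000 × 0.3330 ≈ 7.659 mcg/mL.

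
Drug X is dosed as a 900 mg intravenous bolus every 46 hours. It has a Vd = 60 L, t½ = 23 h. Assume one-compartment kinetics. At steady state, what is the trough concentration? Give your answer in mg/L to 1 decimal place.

τ = 46 h = 2 half-lives, so f = (1/2)^2 = 0.25.
Accumulation ratio R = 1/(1 − f) = 1/0.75 = 4/3.
Single-dose peak C₀ = D/Vd = 900/60 = 15 mg/L.
Steady-state peak Cmax,ss = C₀·R = 15 × 4/3 ≈ 20.000 mg/L.
Steady-state trough Cmin,ss = Cmax,ss·f ≈ 20.000 × 0.25 ≈ 5.000 mg/L.

5.0 mg/L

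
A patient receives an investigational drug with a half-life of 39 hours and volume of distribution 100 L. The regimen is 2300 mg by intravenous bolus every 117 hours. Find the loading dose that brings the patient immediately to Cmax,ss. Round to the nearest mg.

2629 mg

f = (1/2)^(117/39) ≈ 0.125000; accumulation ratio R = 1/(1−f) ≈ 1.14286.
Loading dose to hit Cmax,ss on first dose: D_load = D_maint·R ≈ 2300 × 1.14286 ≈ 2628.58 mg.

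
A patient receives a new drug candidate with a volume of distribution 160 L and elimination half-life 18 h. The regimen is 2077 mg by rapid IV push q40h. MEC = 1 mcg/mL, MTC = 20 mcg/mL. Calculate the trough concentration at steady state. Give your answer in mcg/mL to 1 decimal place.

3.5 mcg/mL

Over one 40-h interval, 40/18 ≈ 2.2222 half-lives elapse, leaving f ≈ 0.2143 of each dose.
Accumulation ratio R = 1/(1 − f) ≈ 1/0.7857 ≈ 1.2728.
Single-dose peak C₀ = D/Vd = 2077/160 ≈ 12.981 mcg/mL.
Steady-state peak Cmax,ss = C₀·R ≈ 12.981 × 1.2728 ≈ 16.522 mcg/mL.
One interval later, Cmin,ss = Cmax,ss·e^(−kτ) ≈ 16.522 × 0.2143 ≈ 3.541 mcg/mL.
Trough 3.5 mcg/mL vs MEC 1 mcg/mL: adequate.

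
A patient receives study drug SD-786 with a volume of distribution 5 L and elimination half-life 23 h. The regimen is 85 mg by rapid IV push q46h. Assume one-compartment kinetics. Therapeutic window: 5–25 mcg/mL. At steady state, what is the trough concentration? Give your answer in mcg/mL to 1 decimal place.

5.7 mcg/mL

The dosing interval is 2 half-lives, so f = 2^(−2) = 0.25.
Accumulation ratio R = 1/(1 − f) = 1/0.75 = 4/3.
Single-dose peak C₀ = D/Vd = 85/5 = 17 mcg/mL.
Steady-state peak Cmax,ss = C₀·R = 17 × 4/3 ≈ 22.667 mcg/mL.
Steady-state trough Cmin,ss = Cmax,ss·f ≈ 22.667 × 0.25 ≈ 5.667 mcg/mL.
Trough 5.7 mcg/mL vs MEC 5 mcg/mL: adequate.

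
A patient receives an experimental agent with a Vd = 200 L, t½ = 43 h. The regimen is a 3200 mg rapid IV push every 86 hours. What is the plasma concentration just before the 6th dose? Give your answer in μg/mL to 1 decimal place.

f = (1/2)^(τ/t½) = (1/2)^(86/43) ≈ 0.2500.
C₀ = D/Vd = 3200/200 ≈ 16.000 μg/mL.
Before the 6th dose, 5 doses have been given. Superposition: Cmin = C₀·(f + f² + … + f^5).
≈ 16.000 × (0.2500 + 0.0625 + 0.0156 + 0.0039 + 0.0010) ≈ 16.000 × 0.3330 ≈ 5.328 μg/mL.

5.3 μg/mL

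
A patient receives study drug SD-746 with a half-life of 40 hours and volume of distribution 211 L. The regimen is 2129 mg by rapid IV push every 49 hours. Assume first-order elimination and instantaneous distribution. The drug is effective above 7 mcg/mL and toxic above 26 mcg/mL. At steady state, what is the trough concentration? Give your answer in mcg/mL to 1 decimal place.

Over one 49-h interval, 49/40 ≈ 1.225 half-lives elapse, leaving f ≈ 0.4278 of each dose.
Each bolus raises the concentration by D/Vd = 2129/211 ≈ 10.090 mcg/mL.
Steady-state trough Cmin,ss = C₀·f/(1−f) ≈ 10.090 × 0.4278/0.5722 ≈ 7.544 mcg/mL.
Trough 7.5 mcg/mL vs MEC 7 mcg/mL: adequate.

7.5 mcg/mL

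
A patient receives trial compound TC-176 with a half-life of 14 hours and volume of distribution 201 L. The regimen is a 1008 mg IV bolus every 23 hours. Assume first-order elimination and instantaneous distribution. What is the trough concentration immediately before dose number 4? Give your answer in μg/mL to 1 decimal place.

f = (1/2)^(τ/t½) = (1/2)^(23/14) ≈ 0.3202.
C₀ = D/Vd = 1008/201 ≈ 5.015 μg/mL.
Before the 4th dose, 3 doses have been given. Superposition: Cmin = C₀·(f + f² + … + f^3).
≈ 5.015 × (0.3202 + 0.1025 + 0.0328) ≈ 5.015 × 0.4555 ≈ 2.284 μg/mL.

2.3 μg/mL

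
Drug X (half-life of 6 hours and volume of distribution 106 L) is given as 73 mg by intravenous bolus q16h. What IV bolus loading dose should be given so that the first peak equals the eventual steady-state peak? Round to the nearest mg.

f = (1/2)^(16/6) ≈ 0.157490; accumulation ratio R = 1/(1−f) ≈ 1.18693.
Loading dose to hit Cmax,ss on first dose: D_load = D_maint·R ≈ 73 × 1.18693 ≈ 86.65 mg.

87 mg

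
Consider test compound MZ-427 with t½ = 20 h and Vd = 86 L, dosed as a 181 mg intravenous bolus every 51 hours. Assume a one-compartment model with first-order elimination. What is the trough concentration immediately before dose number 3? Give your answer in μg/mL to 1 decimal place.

0.4 μg/mL

f = (1/2)^(τ/t½) = (1/2)^(51/20) ≈ 0.1708.
C₀ = D/Vd = 181/86 ≈ 2.105 μg/mL.
Before the 3rd dose, 2 doses have been given. Superposition: Cmin = C₀·(f + f²).
≈ 2.105 × (0.1708 + 0.0292) ≈ 2.105 × 0.2000 ≈ 0.421 μg/mL.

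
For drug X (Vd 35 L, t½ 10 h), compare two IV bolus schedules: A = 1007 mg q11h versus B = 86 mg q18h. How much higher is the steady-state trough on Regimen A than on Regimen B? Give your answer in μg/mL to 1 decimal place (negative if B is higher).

24.2 μg/mL

Regimen A: f = (1/2)^(11/10) ≈ 0.4665; Cmin,ss = (1007/35)·f/(1−f) ≈ 25.158 μg/mL.
Regimen B: f = (1/2)^(18/10) ≈ 0.2872; Cmin,ss = (86/35)·f/(1−f) ≈ 0.990 μg/mL.
Difference ≈ 25.158 − 0.990 ≈ 24.168 μg/mL.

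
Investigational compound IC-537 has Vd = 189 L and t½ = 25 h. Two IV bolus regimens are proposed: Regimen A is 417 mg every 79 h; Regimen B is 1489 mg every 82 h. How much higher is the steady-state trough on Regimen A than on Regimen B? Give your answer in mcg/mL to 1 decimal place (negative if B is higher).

-0.6 mcg/mL

Regimen A: f = (1/2)^(79/25) ≈ 0.1119; Cmin,ss = (417/189)·f/(1−f) ≈ 0.278 mcg/mL.
Regimen B: f = (1/2)^(82/25) ≈ 0.1029; Cmin,ss = (1489/189)·f/(1−f) ≈ 0.904 mcg/mL.
Difference ≈ 0.278 − 0.904 ≈ -0.626 mcg/mL.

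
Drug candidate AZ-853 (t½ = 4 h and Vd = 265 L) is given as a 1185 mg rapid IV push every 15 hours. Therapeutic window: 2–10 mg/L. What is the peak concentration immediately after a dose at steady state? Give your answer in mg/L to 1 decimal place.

4.8 mg/L

k = ln2/t½ = ln2/4 ≈ 0.173287 h⁻¹; fraction remaining f = e^(−kτ) = e^(−0.173287×15) ≈ 0.0743.
At steady state, accumulation factor R = 1/(1 − e^(−kτ)) ≈ 1.0803.
Each bolus raises the concentration by D/Vd = 1185/265 ≈ 4.472 mg/L.
Steady-state peak Cmax,ss = C₀·R ≈ 4.472 × 1.0803 ≈ 4.831 mg/L.
Peak 4.8 mg/L vs MTC 10 mg/L: below toxic threshold.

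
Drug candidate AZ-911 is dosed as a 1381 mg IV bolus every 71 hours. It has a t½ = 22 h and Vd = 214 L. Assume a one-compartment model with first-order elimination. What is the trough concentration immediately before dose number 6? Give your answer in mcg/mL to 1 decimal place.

f = (1/2)^(τ/t½) = (1/2)^(71/22) ≈ 0.1068.
C₀ = D/Vd = 1381/214 ≈ 6.453 mcg/mL.
Before the 6th dose, 5 doses have been given. Superposition: Cmin = C₀·(f + f² + … + f^5).
≈ 6.453 × (0.1068 + 0.0114 + 0.0012 + 0.0001 + 0.0000) ≈ 6.453 × 0.1195 ≈ 0.771 mcg/mL.

0.8 mcg/mL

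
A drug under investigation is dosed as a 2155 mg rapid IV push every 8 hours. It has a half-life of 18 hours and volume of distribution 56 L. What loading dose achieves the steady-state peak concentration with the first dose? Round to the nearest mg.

f = (1/2)^(8/18) ≈ 0.734867; accumulation ratio R = 1/(1−f) ≈ 3.77169.
Loading dose to hit Cmax,ss on first dose: D_load = D_maint·R ≈ 2155 × 3.77169 ≈ 8127.99 mg.

8128 mg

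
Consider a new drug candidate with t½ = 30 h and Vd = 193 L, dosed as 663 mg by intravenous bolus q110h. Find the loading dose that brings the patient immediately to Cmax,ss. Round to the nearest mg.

720 mg

f = (1/2)^(110/30) ≈ 0.078745; accumulation ratio R = 1/(1−f) ≈ 1.08548.
Loading dose to hit Cmax,ss on first dose: D_load = D_maint·R ≈ 663 × 1.08548 ≈ 719.67 mg.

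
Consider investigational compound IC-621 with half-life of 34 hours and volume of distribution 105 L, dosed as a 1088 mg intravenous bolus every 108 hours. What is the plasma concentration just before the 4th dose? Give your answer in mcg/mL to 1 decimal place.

1.3 mcg/mL

f = (1/2)^(τ/t½) = (1/2)^(108/34) ≈ 0.1106.
C₀ = D/Vd = 1088/105 ≈ 10.362 mcg/mL.
Before the 4th dose, 3 doses have been given. Superposition: Cmin = C₀·(f + f² + … + f^3).
≈ 10.362 × (0.1106 + 0.0122 + 0.0014) ≈ 10.362 × 0.1242 ≈ 1.287 mcg/mL.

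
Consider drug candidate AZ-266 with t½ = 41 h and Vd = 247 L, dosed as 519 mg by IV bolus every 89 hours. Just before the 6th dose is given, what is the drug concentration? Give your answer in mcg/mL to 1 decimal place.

f = (1/2)^(τ/t½) = (1/2)^(89/41) ≈ 0.2221.
C₀ = D/Vd = 519/247 ≈ 2.101 mcg/mL.
Before the 6th dose, 5 doses have been given. Superposition: Cmin = C₀·(f + f² + … + f^5).
≈ 2.101 × (0.2221 + 0.0493 + 0.0110 + 0.0024 + 0.0005) ≈ 2.101 × 0.2853 ≈ 0.599 mcg/mL.

0.6 mcg/mL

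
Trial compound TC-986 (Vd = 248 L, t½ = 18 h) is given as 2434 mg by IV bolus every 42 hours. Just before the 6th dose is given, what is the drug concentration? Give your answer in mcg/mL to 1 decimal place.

2.4 mcg/mL

f = (1/2)^(τ/t½) = (1/2)^(42/18) ≈ 0.1984.
C₀ = D/Vd = 2434/248 ≈ 9.815 mcg/mL.
Before the 6th dose, 5 doses have been given. Superposition: Cmin = C₀·(f + f² + … + f^5).
≈ 9.815 × (0.1984 + 0.0394 + 0.0078 + 0.0015 + 0.0003) ≈ 9.815 × 0.2474 ≈ 2.428 mcg/mL.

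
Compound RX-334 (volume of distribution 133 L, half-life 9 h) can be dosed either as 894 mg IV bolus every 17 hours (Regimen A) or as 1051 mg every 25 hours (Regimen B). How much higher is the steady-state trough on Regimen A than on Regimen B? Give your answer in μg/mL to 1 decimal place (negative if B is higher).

1.1 μg/mL

Regimen A: f = (1/2)^(17/9) ≈ 0.2700; Cmin,ss = (894/133)·f/(1−f) ≈ 2.486 μg/mL.
Regimen B: f = (1/2)^(25/9) ≈ 0.1458; Cmin,ss = (1051/133)·f/(1−f) ≈ 1.349 μg/mL.
Difference ≈ 2.486 − 1.349 ≈ 1.137 μg/mL.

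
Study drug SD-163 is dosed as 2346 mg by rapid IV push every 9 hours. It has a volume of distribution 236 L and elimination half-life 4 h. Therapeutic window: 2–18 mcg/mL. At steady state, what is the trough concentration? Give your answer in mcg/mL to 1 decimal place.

2.6 mcg/mL

Over one 9-h interval, 9/4 ≈ 2.25 half-lives elapse, leaving f ≈ 0.2102 of each dose.
Each bolus raises the concentration by D/Vd = 2346/236 ≈ 9.941 mcg/mL.
Steady-state trough Cmin,ss = C₀·f/(1−f) ≈ 9.941 × 0.2102/0.7898 ≈ 2.646 mcg/mL.
Trough 2.6 mcg/mL vs MEC 2 mcg/mL: adequate.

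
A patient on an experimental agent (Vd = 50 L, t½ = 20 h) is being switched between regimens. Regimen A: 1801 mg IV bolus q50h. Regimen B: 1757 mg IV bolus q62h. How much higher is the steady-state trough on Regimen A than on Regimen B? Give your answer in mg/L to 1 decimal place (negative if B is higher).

3.1 mg/L

Regimen A: f = (1/2)^(50/20) ≈ 0.1768; Cmin,ss = (1801/50)·f/(1−f) ≈ 7.736 mg/L.
Regimen B: f = (1/2)^(62/20) ≈ 0.1166; Cmin,ss = (1757/50)·f/(1−f) ≈ 4.638 mg/L.
Difference ≈ 7.736 − 4.638 ≈ 3.098 mg/L.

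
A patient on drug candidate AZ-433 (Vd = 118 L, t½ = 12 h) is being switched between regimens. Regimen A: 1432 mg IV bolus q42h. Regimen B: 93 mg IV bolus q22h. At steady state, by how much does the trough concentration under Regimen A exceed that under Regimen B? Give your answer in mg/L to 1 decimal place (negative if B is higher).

0.9 mg/L

Regimen A: f = (1/2)^(42/12) ≈ 0.0884; Cmin,ss = (1432/118)·f/(1−f) ≈ 1.177 mg/L.
Regimen B: f = (1/2)^(22/12) ≈ 0.2806; Cmin,ss = (93/118)·f/(1−f) ≈ 0.307 mg/L.
Difference ≈ 1.177 − 0.307 ≈ 0.870 mg/L.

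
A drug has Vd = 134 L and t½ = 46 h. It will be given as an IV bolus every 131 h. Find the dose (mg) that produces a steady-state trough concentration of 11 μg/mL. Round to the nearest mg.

9138 mg

τ/t½ = 131/46 ≈ 2.8478, so f = (1/2)^(131/46) ≈ 0.138905.
Cmin,ss = (D/Vd)·f/(1−f), so D = Cmin,ss·Vd·(1−f)/f.
D = 11 × 134 × (1−f)/f ≈ 11 × 134 × 6.19916 ≈ 9137.56 mg.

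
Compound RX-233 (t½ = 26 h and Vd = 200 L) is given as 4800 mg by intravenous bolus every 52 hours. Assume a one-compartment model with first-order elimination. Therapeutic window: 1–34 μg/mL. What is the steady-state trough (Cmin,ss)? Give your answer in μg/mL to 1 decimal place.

8.0 μg/mL

The dosing interval is 2 half-lives, so f = 2^(−2) = 0.25.
Accumulation ratio R = 1/(1 − f) = 1/0.75 = 4/3.
Single-dose peak C₀ = D/Vd = 4800/200 = 24 μg/mL.
Steady-state peak Cmax,ss = C₀·R = 24 × 4/3 ≈ 32.000 μg/mL.
Steady-state trough Cmin,ss = Cmax,ss·f ≈ 32.000 × 0.25 ≈ 8.000 μg/mL.
Trough 8.0 μg/mL vs MEC 1 μg/mL: adequate.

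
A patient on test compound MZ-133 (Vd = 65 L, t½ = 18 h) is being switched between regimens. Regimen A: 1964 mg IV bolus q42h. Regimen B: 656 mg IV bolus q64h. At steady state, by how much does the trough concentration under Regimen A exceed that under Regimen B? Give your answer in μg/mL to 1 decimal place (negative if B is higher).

6.5 μg/mL

Regimen A: f = (1/2)^(42/18) ≈ 0.1984; Cmin,ss = (1964/65)·f/(1−f) ≈ 7.478 μg/mL.
Regimen B: f = (1/2)^(64/18) ≈ 0.0850; Cmin,ss = (656/65)·f/(1−f) ≈ 0.938 μg/mL.
Difference ≈ 7.478 − 0.938 ≈ 6.540 μg/mL.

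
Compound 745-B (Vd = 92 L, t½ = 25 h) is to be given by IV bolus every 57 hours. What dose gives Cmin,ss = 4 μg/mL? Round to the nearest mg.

τ/t½ = 57/25 ≈ 2.28, so f = (1/2)^(57/25) ≈ 0.205898.
Cmin,ss = (D/Vd)·f/(1−f), so D = Cmin,ss·Vd·(1−f)/f.
D = 4 × 92 × (1−f)/f ≈ 4 × 92 × 3.85677 ≈ 1419.29 mg.

1419 mg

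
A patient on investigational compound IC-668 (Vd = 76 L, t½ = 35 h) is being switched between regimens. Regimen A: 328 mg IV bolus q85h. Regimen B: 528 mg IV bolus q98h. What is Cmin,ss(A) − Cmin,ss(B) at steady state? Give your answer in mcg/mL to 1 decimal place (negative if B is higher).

Regimen A: f = (1/2)^(85/35) ≈ 0.1857; Cmin,ss = (328/76)·f/(1−f) ≈ 0.984 mcg/mL.
Regimen B: f = (1/2)^(98/35) ≈ 0.1436; Cmin,ss = (528/76)·f/(1−f) ≈ 1.165 mcg/mL.
Difference ≈ 0.984 − 1.165 ≈ -0.181 mcg/mL.

-0.2 mcg/mL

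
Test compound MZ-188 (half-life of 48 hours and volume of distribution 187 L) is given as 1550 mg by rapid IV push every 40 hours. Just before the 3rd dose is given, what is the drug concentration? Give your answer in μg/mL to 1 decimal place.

f = (1/2)^(τ/t½) = (1/2)^(40/48) ≈ 0.5612.
C₀ = D/Vd = 1550/187 ≈ 8.289 μg/mL.
Before the 3rd dose, 2 doses have been given. Superposition: Cmin = C₀·(f + f²).
≈ 8.289 × (0.5612 + 0.3149) ≈ 8.289 × 0.8761 ≈ 7.262 μg/mL.

7.3 μg/mL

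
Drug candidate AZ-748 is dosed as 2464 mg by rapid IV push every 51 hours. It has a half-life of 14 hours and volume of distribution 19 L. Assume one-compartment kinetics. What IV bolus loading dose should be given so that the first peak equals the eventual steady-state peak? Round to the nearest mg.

2678 mg

f = (1/2)^(51/14) ≈ 0.080055; accumulation ratio R = 1/(1−f) ≈ 1.08702.
Loading dose to hit Cmax,ss on first dose: D_load = D_maint·R ≈ 2464 × 1.08702 ≈ 2678.42 mg.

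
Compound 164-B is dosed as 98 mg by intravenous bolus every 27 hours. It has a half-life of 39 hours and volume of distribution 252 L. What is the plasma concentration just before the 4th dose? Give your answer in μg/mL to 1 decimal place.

0.5 μg/mL

f = (1/2)^(τ/t½) = (1/2)^(27/39) ≈ 0.6189.
C₀ = D/Vd = 98/252 ≈ 0.389 μg/mL.
Before the 4th dose, 3 doses have been given. Superposition: Cmin = C₀·(f + f² + … + f^3).
≈ 0.389 × (0.6189 + 0.3830 + 0.2371) ≈ 0.389 × 1.2390 ≈ 0.482 μg/mL.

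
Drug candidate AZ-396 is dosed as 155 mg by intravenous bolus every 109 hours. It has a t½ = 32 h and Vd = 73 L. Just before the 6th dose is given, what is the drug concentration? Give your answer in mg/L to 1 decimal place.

f = (1/2)^(τ/t½) = (1/2)^(109/32) ≈ 0.0943.
C₀ = D/Vd = 155/73 ≈ 2.123 mg/L.
Before the 6th dose, 5 doses have been given. Superposition: Cmin = C₀·(f + f² + … + f^5).
≈ 2.123 × (0.0943 + 0.0089 + 0.0008 + 0.0001 + 0.0000) ≈ 2.123 × 0.1041 ≈ 0.221 mg/L.

0.2 mg/L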